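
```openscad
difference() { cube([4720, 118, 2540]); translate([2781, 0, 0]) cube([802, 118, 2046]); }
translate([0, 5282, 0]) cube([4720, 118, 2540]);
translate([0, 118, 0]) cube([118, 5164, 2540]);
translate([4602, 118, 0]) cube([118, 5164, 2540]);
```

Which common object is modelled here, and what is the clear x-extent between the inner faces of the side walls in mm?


A single room. The interior width is 4484 mm.

Four walls enclosing a rectangle with a door in the front wall — a room. Outside width 4720 minus two 118 mm walls gives 4484 mm.


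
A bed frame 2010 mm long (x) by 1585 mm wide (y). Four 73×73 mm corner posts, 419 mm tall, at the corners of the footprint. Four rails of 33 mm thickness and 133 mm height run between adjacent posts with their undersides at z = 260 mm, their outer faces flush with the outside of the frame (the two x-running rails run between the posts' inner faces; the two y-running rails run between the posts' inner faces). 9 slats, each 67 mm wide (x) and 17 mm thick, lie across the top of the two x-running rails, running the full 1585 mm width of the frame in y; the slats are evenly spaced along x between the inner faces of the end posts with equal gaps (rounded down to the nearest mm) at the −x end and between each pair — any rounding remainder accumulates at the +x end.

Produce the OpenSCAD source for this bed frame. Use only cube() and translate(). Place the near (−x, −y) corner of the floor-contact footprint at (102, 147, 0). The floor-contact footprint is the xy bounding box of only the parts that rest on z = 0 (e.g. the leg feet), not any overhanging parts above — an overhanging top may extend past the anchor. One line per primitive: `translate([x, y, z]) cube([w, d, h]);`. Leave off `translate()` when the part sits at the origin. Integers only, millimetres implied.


translate([102, 147, 0]) cube([73, 73, 419]);
translate([102, 1659, 0]) cube([73, 73, 419]);
translate([2039, 147, 0]) cube([73, 73, 419]);
translate([2039, 1659, 0]) cube([73, 73, 419]);
translate([175, 147, 260]) cube([1864, 33, 133]);
translate([175, 1699, 260]) cube([1864, 33, 133]);
translate([102, 220, 260]) cube([33, 1439, 133]);
translate([2079, 220, 260]) cube([33, 1439, 133]);
translate([301, 147, 393]) cube([67, 1585, 17]);
translate([494, 147, 393]) cube([67, 1585, 17]);
translate([687, 147, 393]) cube([67, 1585, 17]);
translate([880, 147, 393]) cube([67, 1585, 17]);
translate([1073, 147, 393]) cube([67, 1585, 17]);
translate([1266, 147, 393]) cube([67, 1585, 17]);
translate([1459, 147, 393]) cube([67, 1585, 17]);
translate([1652, 147, 393]) cube([67, 1585, 17]);
translate([1845, 147, 393]) cube([67, 1585, 17]);


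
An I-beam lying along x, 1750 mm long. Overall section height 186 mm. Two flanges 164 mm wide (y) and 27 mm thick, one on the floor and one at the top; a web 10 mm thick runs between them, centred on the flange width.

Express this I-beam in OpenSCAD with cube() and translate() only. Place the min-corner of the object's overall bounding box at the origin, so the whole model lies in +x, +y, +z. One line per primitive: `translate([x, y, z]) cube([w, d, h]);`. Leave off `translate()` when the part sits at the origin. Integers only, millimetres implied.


cube([1750, 164, 27]);
translate([0, 77, 27]) cube([1750, 10, 132]);
translate([0, 0, 159]) cube([1750, 164, 27]);


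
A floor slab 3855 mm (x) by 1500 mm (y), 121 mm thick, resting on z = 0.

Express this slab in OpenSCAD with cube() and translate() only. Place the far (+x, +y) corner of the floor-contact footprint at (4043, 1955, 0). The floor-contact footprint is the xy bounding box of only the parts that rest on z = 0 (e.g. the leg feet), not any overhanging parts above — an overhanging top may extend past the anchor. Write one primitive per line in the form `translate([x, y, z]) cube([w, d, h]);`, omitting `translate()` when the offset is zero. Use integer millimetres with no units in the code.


translate([188, 455, 0]) cube([3855, 1500, 121]);


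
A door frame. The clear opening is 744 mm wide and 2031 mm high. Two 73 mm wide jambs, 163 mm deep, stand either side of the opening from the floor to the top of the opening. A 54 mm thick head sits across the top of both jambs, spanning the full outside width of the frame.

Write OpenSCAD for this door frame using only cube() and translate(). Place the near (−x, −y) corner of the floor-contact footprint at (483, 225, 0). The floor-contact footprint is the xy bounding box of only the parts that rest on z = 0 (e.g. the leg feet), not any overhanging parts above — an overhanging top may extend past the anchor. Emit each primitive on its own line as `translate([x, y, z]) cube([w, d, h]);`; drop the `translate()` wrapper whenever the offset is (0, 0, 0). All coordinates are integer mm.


translate([483, 225, 0]) cube([73, 163, 2031]);
translate([1300, 225, 0]) cube([73, 163, 2031]);
translate([483, 225, 2031]) cube([890, 163, 54]);


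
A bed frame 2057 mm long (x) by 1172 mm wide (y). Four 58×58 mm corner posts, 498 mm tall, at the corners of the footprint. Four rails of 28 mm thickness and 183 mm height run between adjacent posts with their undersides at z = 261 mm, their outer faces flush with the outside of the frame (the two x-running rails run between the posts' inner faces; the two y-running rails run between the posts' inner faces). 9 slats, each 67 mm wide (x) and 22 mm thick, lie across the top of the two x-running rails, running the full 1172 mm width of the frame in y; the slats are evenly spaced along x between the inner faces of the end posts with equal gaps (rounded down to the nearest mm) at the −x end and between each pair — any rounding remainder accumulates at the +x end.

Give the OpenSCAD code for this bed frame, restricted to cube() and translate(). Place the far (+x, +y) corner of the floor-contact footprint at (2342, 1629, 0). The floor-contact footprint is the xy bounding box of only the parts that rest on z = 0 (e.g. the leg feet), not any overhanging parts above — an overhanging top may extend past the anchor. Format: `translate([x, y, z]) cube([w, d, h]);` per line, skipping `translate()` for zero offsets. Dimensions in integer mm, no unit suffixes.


translate([285, 457, 0]) cube([58, 58, 498]);
translate([285, 1571, 0]) cube([58, 58, 498]);
translate([2284, 457, 0]) cube([58, 58, 498]);
translate([2284, 1571, 0]) cube([58, 58, 498]);
translate([343, 457, 261]) cube([1941, 28, 183]);
translate([343, 1601, 261]) cube([1941, 28, 183]);
translate([285, 515, 261]) cube([28, 1056, 183]);
translate([2314, 515, 261]) cube([28, 1056, 183]);
translate([476, 457, 444]) cube([67, 1172, 22]);
translate([676, 457, 444]) cube([67, 1172, 22]);
translate([876, 457, 444]) cube([67, 1172, 22]);
translate([1076, 457, 444]) cube([67, 1172, 22]);
translate([1276, 457, 444]) cube([67, 1172, 22]);
translate([1476, 457, 444]) cube([67, 1172, 22]);
translate([1676, 457, 444]) cube([67, 1172, 22]);
translate([1876, 457, 444]) cube([67, 1172, 22]);
translate([2076, 457, 444]) cube([67, 1172, 22]);


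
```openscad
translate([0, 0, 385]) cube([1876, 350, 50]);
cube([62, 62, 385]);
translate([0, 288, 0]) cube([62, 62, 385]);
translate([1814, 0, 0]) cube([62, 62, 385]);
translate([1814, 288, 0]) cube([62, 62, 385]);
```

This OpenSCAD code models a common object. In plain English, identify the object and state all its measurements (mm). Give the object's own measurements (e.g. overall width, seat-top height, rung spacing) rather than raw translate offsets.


A bench: a 1876×350 mm seat slab, 50 mm thick, top at z = 435 mm, on four 62×62 mm square legs flush with the seat corners and standing on z = 0.


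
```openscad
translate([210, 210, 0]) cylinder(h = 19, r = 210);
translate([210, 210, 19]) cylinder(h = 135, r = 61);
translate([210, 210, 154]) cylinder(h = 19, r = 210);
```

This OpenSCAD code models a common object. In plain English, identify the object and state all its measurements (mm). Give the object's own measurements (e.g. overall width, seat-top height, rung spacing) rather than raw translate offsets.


A spool: two coaxial disc flanges of radius 210 mm and thickness 19 mm, joined by a core cylinder of radius 61 mm and height 135 mm. The lower flange rests on z = 0 and the three cylinders share a vertical axis.


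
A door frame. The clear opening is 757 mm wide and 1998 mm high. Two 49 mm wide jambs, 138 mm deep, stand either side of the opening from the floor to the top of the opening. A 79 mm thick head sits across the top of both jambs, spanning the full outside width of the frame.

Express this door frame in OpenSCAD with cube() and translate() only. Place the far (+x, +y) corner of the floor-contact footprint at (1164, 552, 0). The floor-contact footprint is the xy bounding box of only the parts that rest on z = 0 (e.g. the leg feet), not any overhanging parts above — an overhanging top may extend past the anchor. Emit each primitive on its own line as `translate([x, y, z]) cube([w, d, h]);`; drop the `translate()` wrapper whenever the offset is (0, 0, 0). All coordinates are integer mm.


translate([309, 414, 0]) cube([49, 138, 1998]);
translate([1115, 414, 0]) cube([49, 138, 1998]);
translate([309, 414, 1998]) cube([855, 138, 79]);


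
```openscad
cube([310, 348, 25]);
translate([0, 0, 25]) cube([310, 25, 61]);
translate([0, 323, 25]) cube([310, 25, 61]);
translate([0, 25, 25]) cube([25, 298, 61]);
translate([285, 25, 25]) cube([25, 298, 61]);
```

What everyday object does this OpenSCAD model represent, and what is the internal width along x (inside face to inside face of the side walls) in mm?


An open box. The internal width is 260 mm.

A 310×348 base slab with four walls standing on it — an open box. The base is 310 mm wide and the walls are 25 mm thick, so the internal width is 310 − 2 × 25 = 260 mm.


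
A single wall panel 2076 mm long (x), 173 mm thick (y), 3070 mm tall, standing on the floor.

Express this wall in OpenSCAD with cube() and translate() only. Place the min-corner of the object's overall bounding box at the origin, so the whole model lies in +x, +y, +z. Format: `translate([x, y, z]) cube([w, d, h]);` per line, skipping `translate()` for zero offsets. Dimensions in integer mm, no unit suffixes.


cube([2076, 173, 3070]);


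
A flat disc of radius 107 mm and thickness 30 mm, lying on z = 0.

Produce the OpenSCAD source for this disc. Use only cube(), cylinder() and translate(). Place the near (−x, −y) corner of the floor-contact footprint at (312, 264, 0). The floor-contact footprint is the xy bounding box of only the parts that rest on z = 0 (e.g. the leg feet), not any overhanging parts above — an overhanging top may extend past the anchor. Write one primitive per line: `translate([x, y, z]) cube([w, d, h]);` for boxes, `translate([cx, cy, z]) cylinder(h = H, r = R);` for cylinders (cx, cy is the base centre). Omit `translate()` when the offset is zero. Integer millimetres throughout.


translate([419, 371, 0]) cylinder(h = 30, r = 107);


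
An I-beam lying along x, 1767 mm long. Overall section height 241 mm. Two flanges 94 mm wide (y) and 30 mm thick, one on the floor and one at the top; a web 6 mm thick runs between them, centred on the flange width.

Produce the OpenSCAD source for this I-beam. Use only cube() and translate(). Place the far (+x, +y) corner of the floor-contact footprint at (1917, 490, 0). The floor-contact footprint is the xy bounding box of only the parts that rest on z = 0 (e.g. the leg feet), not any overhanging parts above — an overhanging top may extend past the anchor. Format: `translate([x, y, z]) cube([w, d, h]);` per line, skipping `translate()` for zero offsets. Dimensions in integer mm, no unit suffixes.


translate([150, 396, 0]) cube([1767, 94, 30]);
translate([150, 440, 30]) cube([1767, 6, 181]);
translate([150, 396, 211]) cube([1767, 94, 30]);


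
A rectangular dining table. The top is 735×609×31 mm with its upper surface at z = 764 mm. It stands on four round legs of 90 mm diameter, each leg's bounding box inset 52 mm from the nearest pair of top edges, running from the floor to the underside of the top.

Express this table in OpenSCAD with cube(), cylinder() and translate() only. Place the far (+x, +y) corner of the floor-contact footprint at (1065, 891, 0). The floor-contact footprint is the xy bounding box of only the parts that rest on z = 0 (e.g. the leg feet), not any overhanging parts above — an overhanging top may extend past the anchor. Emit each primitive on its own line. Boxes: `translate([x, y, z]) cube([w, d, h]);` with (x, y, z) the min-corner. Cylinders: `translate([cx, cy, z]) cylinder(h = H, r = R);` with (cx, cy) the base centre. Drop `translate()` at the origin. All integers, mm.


translate([382, 334, 733]) cube([735, 609, 31]);
translate([479, 431, 0]) cylinder(h = 733, r = 45);
translate([1020, 431, 0]) cylinder(h = 733, r = 45);
translate([479, 846, 0]) cylinder(h = 733, r = 45);
translate([1020, 846, 0]) cylinder(h = 733, r = 45);


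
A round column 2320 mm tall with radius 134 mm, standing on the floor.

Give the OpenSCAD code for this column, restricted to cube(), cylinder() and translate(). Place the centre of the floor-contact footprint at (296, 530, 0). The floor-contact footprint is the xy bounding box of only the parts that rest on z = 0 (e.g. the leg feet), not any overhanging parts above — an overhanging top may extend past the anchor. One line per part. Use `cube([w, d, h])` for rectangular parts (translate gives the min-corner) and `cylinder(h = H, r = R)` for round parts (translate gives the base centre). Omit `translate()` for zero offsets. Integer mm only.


translate([296, 530, 0]) cylinder(h = 2320, r = 134);


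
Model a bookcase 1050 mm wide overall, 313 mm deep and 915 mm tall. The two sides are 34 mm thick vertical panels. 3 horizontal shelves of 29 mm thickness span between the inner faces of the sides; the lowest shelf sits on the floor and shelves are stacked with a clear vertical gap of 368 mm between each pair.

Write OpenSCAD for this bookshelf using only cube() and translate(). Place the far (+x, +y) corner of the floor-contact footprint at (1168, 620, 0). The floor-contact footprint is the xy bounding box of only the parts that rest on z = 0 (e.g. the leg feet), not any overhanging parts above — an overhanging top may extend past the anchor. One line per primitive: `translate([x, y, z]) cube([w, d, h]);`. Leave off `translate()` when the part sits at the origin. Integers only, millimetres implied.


translate([118, 307, 0]) cube([34, 313, 915]);
translate([1134, 307, 0]) cube([34, 313, 915]);
translate([152, 307, 0]) cube([982, 313, 29]);
translate([152, 307, 397]) cube([982, 313, 29]);
translate([152, 307, 794]) cube([982, 313, 29]);


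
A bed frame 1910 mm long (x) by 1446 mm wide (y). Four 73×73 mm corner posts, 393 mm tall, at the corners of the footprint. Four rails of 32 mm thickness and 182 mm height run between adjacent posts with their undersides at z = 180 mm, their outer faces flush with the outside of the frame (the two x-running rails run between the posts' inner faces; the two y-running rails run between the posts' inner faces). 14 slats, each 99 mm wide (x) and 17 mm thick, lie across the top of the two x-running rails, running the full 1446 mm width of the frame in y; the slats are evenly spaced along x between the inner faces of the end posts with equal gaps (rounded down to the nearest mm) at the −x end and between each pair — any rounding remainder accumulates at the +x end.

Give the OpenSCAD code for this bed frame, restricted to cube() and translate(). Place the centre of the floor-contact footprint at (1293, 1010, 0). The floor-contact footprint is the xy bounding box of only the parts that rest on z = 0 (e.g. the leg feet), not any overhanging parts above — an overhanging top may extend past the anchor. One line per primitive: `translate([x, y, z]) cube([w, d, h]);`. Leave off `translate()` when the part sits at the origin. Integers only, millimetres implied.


translate([338, 287, 0]) cube([73, 73, 393]);
translate([338, 1660, 0]) cube([73, 73, 393]);
translate([2175, 287, 0]) cube([73, 73, 393]);
translate([2175, 1660, 0]) cube([73, 73, 393]);
translate([411, 287, 180]) cube([1764, 32, 182]);
translate([411, 1701, 180]) cube([1764, 32, 182]);
translate([338, 360, 180]) cube([32, 1300, 182]);
translate([2216, 360, 180]) cube([32, 1300, 182]);
translate([436, 287, 362]) cube([99, 1446, 17]);
translate([560, 287, 362]) cube([99, 1446, 17]);
translate([684, 287, 362]) cube([99, 1446, 17]);
translate([808, 287, 362]) cube([99, 1446, 17]);
translate([932, 287, 362]) cube([99, 1446, 17]);
translate([1056, 287, 362]) cube([99, 1446, 17]);
translate([1180, 287, 362]) cube([99, 1446, 17]);
translate([1304, 287, 362]) cube([99, 1446, 17]);
translate([1428, 287, 362]) cube([99, 1446, 17]);
translate([1552, 287, 362]) cube([99, 1446, 17]);
translate([1676, 287, 362]) cube([99, 1446, 17]);
translate([1800, 287, 362]) cube([99, 1446, 17]);
translate([1924, 287, 362]) cube([99, 1446, 17]);
translate([2048, 287, 362]) cube([99, 1446, 17]);


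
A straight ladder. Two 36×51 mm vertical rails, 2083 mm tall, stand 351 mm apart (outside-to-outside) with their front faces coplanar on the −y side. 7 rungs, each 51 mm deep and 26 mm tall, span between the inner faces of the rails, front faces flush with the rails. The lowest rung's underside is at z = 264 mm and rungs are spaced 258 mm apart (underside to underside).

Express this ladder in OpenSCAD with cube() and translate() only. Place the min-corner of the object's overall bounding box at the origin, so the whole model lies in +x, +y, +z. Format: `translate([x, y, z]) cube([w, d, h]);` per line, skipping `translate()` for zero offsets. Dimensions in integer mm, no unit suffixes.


cube([36, 51, 2083]);
translate([315, 0, 0]) cube([36, 51, 2083]);
translate([36, 0, 264]) cube([279, 51, 26]);
translate([36, 0, 522]) cube([279, 51, 26]);
translate([36, 0, 780]) cube([279, 51, 26]);
translate([36, 0, 1038]) cube([279, 51, 26]);
translate([36, 0, 1296]) cube([279, 51, 26]);
translate([36, 0, 1554]) cube([279, 51, 26]);
translate([36, 0, 1812]) cube([279, 51, 26]);


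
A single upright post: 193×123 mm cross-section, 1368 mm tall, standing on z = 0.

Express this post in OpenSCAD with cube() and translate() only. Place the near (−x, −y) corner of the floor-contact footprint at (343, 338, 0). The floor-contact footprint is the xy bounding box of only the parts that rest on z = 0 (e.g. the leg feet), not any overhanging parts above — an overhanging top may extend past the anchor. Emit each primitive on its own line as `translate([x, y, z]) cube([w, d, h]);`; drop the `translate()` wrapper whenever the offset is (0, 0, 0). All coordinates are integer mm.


translate([343, 338, 0]) cube([193, 123, 1368]);


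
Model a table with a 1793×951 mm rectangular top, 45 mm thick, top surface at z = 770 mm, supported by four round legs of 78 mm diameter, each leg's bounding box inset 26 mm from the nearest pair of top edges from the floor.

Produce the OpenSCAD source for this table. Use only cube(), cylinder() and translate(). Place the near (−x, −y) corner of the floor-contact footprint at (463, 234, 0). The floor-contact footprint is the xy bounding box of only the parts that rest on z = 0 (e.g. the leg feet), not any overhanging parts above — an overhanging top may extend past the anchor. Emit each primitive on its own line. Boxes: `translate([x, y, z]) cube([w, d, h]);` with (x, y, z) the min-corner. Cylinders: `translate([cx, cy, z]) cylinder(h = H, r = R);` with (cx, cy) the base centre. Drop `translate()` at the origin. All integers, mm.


translate([437, 208, 725]) cube([1793, 951, 45]);
translate([502, 273, 0]) cylinder(h = 725, r = 39);
translate([2165, 273, 0]) cylinder(h = 725, r = 39);
translate([502, 1094, 0]) cylinder(h = 725, r = 39);
translate([2165, 1094, 0]) cylinder(h = 725, r = 39);


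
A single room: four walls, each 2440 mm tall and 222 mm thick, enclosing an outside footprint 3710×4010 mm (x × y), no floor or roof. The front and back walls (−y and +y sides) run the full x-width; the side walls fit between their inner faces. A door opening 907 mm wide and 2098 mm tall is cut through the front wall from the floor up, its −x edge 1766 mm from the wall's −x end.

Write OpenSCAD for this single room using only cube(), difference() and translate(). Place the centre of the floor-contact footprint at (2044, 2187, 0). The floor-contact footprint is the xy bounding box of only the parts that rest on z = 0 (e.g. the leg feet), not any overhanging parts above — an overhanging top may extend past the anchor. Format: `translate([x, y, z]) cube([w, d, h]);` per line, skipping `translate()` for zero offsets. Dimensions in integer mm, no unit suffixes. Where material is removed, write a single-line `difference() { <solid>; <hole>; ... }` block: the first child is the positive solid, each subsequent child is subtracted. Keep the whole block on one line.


difference() { translate([189, 182, 0]) cube([3710, 222, 2440]); translate([1955, 182, 0]) cube([907, 222, 2098]); }
translate([189, 3970, 0]) cube([3710, 222, 2440]);
translate([189, 404, 0]) cube([222, 3566, 2440]);
translate([3677, 404, 0]) cube([222, 3566, 2440]);


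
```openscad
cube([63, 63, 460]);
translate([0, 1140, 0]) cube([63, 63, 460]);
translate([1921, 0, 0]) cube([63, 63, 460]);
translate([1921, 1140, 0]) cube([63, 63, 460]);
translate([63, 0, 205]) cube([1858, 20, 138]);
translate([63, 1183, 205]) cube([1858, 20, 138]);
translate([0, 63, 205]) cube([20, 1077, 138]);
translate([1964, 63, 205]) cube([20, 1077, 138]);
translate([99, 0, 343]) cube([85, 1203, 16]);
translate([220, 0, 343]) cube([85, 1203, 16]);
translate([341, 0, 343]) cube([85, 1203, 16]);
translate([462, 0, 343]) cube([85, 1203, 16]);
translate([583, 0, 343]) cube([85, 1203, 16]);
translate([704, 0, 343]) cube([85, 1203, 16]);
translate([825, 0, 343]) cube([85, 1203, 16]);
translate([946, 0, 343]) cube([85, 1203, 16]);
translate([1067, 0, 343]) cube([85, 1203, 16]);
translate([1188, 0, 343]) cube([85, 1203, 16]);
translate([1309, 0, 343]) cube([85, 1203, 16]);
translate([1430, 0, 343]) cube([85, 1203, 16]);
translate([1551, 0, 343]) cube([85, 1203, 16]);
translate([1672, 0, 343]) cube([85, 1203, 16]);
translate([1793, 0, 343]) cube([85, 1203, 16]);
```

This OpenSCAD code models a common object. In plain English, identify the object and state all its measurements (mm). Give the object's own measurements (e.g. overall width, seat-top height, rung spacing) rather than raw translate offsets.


A bed frame 1984 mm long (x) by 1203 mm wide (y). Four 63×63 mm corner posts, 460 mm tall, at the corners of the footprint. Four rails of 20 mm thickness and 138 mm height run between adjacent posts with their undersides at z = 205 mm, their outer faces flush with the outside of the frame (the two x-running rails run between the posts' inner faces; the two y-running rails run between the posts' inner faces). 15 slats, each 85 mm wide (x) and 16 mm thick, lie across the top of the two x-running rails, running the full 1203 mm width of the frame in y; along x they sit between the end posts with a 36 mm gap after the −x posts and between neighbouring slats, leaving 43 mm before the +x posts.


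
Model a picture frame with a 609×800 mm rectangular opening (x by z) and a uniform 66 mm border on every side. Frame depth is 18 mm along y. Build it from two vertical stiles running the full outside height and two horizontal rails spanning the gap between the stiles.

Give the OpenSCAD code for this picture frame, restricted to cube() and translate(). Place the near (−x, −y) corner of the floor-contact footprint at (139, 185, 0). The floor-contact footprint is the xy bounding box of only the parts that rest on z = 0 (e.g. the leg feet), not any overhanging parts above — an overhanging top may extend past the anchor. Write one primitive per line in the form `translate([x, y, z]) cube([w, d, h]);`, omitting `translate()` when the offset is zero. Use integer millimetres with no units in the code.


translate([139, 185, 0]) cube([66, 18, 932]);
translate([814, 185, 0]) cube([66, 18, 932]);
translate([205, 185, 0]) cube([609, 18, 66]);
translate([205, 185, 866]) cube([609, 18, 66]);


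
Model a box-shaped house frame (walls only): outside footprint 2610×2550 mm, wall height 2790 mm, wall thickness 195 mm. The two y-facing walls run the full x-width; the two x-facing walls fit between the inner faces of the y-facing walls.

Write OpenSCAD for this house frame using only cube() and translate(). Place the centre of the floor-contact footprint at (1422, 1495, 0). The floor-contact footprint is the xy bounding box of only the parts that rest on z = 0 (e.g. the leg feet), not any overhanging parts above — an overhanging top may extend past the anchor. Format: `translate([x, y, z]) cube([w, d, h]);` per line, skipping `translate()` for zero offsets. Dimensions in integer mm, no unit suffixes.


translate([117, 220, 0]) cube([2610, 195, 2790]);
translate([117, 2575, 0]) cube([2610, 195, 2790]);
translate([117, 415, 0]) cube([195, 2160, 2790]);
translate([2532, 415, 0]) cube([195, 2160, 2790]);


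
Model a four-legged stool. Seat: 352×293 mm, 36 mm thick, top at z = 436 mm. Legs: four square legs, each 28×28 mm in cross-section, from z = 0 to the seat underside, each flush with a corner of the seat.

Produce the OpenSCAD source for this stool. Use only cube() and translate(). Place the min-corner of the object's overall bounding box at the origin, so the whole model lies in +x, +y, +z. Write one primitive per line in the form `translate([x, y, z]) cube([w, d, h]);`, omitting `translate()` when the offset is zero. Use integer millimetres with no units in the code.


// leg_h = 436 - 36 = 400
translate([0, 0, 400]) cube([352, 293, 36]);
cube([28, 28, 400]);
translate([324, 0, 0]) cube([28, 28, 400]);
translate([0, 265, 0]) cube([28, 28, 400]);
translate([324, 265, 0]) cube([28, 28, 400]);


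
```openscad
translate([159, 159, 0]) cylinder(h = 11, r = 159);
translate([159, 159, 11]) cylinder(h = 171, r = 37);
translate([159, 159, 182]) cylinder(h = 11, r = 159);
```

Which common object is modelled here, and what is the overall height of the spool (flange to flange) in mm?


A spool. The overall height is 193 mm.

Three coaxial cylinders, large–small–large — a spool. Two 11 mm flanges and a 171 mm core give 11 + 171 + 11 = 193 mm.


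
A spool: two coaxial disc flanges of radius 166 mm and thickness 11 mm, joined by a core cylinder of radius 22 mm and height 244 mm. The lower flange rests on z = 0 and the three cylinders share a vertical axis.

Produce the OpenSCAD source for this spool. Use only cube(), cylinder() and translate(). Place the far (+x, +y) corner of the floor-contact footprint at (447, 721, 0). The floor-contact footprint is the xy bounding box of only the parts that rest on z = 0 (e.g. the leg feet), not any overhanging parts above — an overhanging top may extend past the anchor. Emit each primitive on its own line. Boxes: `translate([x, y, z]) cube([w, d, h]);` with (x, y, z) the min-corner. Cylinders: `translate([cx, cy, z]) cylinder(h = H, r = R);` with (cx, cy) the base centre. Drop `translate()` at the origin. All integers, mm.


translate([281, 555, 0]) cylinder(h = 11, r = 166);
translate([281, 555, 11]) cylinder(h = 244, r = 22);
translate([281, 555, 255]) cylinder(h = 11, r = 166);


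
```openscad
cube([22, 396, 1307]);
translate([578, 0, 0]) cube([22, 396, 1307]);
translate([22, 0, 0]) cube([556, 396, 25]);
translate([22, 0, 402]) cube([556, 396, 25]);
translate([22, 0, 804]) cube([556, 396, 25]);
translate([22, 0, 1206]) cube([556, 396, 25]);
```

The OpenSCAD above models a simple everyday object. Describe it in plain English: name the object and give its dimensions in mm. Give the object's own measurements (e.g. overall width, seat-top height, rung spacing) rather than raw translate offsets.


An open bookshelf. Two side panels, each 22 mm thick, 396 mm deep and 1307 mm tall, stand 600 mm apart (outside-to-outside). Between them sit 4 shelves, each 25 mm thick and 396 mm deep, spanning the full gap between the sides. The bottom shelf rests on the floor (its underside at z = 0) and the clear gap between one shelf's top and the next shelf's underside is 377 mm.


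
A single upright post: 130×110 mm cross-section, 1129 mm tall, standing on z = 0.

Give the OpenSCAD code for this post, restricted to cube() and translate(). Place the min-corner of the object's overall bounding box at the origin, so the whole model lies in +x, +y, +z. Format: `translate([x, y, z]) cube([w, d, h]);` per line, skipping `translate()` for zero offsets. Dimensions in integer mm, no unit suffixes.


cube([130, 110, 1129]);


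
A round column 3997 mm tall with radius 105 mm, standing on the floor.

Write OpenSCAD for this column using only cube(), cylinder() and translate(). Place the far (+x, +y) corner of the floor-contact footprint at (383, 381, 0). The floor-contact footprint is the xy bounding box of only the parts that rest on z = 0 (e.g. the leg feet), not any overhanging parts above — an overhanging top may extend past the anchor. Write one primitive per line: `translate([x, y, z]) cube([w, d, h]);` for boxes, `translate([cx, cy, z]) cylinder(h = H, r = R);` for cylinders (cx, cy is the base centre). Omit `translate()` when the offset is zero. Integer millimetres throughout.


translate([278, 276, 0]) cylinder(h = 3997, r = 105);


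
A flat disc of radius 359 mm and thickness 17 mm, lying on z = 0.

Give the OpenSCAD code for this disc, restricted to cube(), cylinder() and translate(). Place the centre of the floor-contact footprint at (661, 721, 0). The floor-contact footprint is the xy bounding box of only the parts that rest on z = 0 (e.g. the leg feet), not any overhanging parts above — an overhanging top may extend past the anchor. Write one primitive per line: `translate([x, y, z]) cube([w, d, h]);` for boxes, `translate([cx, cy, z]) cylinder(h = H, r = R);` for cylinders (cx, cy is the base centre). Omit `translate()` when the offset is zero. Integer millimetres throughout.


translate([661, 721, 0]) cylinder(h = 17, r = 359);


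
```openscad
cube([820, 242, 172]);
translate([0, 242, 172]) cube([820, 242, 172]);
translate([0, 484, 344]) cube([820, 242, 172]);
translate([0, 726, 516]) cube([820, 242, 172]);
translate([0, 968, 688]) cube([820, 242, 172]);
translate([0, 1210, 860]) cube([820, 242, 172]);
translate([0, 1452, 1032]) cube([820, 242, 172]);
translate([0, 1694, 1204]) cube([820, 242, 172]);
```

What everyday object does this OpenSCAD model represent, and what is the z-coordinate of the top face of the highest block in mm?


A staircase. The total rise is 1376 mm.

8 identical blocks, each offset up and back from the previous — a staircase. Each step is 172 mm tall and there are 8 of them, so the total rise is 8 × 172 = 1376 mm.


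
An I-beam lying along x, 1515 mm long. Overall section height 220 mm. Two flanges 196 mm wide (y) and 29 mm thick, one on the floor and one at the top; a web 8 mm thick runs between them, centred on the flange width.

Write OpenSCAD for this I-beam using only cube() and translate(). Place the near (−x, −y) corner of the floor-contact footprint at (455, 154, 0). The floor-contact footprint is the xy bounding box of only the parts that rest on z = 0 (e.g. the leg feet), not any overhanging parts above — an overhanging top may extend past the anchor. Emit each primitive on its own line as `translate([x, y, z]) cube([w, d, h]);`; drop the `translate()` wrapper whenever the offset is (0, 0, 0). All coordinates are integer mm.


translate([455, 154, 0]) cube([1515, 196, 29]);
translate([455, 248, 29]) cube([1515, 8, 162]);
translate([455, 154, 191]) cube([1515, 196, 29]);


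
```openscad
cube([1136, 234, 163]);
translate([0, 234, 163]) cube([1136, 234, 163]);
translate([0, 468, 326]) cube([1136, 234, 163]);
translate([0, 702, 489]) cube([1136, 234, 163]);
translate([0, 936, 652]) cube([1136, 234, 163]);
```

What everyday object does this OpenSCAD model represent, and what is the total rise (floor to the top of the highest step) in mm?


A staircase. The total rise is 815 mm.

5 identical blocks, each offset up and back from the previous — a staircase. Each step is 163 mm tall and there are 5 of them, so the total rise is 5 × 163 = 815 mm.


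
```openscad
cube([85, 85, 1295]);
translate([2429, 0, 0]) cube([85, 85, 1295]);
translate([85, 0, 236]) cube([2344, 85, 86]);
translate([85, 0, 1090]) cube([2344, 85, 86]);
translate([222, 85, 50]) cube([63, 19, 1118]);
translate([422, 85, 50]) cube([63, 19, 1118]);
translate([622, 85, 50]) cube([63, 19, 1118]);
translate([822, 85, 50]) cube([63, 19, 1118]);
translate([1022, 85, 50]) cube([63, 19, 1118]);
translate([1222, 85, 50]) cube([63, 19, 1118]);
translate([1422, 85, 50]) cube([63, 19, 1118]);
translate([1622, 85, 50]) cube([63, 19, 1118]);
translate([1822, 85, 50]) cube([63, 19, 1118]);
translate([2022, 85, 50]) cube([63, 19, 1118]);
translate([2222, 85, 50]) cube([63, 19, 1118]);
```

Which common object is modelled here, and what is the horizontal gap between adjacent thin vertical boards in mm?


A fence section. The picket gap is 137 mm.

Two posts, two rails, 11 pickets — a fence section. Span 2344 mm holds 11 pickets of 63 mm with 12 equal gaps: ⌊(2344 − 11·63) / 12⌋ = 137 mm.


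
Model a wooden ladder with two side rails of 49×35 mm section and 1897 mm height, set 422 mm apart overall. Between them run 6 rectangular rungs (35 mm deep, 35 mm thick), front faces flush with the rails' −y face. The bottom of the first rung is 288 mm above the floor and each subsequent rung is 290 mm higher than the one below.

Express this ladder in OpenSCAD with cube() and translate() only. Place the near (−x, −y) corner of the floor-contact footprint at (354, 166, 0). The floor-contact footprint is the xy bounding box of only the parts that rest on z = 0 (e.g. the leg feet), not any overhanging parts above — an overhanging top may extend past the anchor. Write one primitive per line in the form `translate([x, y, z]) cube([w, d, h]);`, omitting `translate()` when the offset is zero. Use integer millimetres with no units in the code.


translate([354, 166, 0]) cube([49, 35, 1897]);
translate([727, 166, 0]) cube([49, 35, 1897]);
translate([403, 166, 288]) cube([324, 35, 35]);
translate([403, 166, 578]) cube([324, 35, 35]);
translate([403, 166, 868]) cube([324, 35, 35]);
translate([403, 166, 1158]) cube([324, 35, 35]);
translate([403, 166, 1448]) cube([324, 35, 35]);
translate([403, 166, 1738]) cube([324, 35, 35]);


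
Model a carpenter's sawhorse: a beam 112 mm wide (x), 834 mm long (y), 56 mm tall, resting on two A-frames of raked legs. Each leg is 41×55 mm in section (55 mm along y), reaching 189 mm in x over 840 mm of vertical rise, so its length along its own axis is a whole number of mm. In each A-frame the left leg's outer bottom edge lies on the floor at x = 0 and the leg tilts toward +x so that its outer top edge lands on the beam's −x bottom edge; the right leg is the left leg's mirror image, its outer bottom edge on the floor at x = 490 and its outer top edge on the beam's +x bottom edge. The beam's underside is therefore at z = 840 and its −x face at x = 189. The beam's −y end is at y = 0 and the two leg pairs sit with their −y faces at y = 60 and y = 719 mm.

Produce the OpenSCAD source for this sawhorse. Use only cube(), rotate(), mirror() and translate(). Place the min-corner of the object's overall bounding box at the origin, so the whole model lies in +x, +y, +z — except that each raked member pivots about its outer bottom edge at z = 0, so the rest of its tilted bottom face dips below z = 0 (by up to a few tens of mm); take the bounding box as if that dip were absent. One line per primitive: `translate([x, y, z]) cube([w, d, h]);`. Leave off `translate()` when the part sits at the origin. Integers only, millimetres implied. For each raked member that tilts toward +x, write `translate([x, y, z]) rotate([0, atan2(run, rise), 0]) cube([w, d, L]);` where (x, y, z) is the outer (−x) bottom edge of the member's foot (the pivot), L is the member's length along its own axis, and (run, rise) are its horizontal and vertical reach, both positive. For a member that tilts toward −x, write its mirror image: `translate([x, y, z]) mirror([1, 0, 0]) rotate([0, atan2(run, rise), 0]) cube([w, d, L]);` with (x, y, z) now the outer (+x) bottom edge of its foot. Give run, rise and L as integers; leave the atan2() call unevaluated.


// leg length = √(189² + 840²) = 861
// right-leg outer foot x = 2·189 + 112 = 490
// beam min-corner = (189, 0, 840)
translate([189, 0, 840]) cube([112, 834, 56]);
translate([0, 60, 0]) rotate([0, atan2(189, 840), 0]) cube([41, 55, 861]);
translate([490, 60, 0]) mirror([1, 0, 0]) rotate([0, atan2(189, 840), 0]) cube([41, 55, 861]);
translate([0, 719, 0]) rotate([0, atan2(189, 840), 0]) cube([41, 55, 861]);
translate([490, 719, 0]) mirror([1, 0, 0]) rotate([0, atan2(189, 840), 0]) cube([41, 55, 861]);


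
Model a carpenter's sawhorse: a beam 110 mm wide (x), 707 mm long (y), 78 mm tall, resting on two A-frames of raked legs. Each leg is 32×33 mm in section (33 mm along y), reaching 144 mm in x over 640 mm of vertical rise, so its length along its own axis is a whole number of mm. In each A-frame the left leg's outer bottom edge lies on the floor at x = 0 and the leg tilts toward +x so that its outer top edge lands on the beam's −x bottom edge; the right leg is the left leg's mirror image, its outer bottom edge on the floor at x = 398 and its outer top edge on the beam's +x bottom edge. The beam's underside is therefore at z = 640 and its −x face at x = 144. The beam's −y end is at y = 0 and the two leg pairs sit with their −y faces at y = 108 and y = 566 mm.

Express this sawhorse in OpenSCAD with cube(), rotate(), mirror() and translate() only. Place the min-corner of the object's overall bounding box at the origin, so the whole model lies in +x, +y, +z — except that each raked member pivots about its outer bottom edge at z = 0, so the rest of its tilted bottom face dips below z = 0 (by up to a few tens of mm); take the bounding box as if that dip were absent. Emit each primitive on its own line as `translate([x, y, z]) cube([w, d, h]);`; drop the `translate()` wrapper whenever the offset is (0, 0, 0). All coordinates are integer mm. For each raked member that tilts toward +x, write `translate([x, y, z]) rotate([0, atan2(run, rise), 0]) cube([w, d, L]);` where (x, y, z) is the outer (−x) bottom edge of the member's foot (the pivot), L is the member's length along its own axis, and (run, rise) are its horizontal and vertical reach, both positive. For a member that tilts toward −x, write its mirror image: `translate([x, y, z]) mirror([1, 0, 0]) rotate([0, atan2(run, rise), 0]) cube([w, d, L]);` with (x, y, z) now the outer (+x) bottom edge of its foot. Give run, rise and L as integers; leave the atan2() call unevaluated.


translate([144, 0, 640]) cube([110, 707, 78]);
translate([0, 108, 0]) rotate([0, atan2(144, 640), 0]) cube([32, 33, 656]);
translate([398, 108, 0]) mirror([1, 0, 0]) rotate([0, atan2(144, 640), 0]) cube([32, 33, 656]);
translate([0, 566, 0]) rotate([0, atan2(144, 640), 0]) cube([32, 33, 656]);
translate([398, 566, 0]) mirror([1, 0, 0]) rotate([0, atan2(144, 640), 0]) cube([32, 33, 656]);


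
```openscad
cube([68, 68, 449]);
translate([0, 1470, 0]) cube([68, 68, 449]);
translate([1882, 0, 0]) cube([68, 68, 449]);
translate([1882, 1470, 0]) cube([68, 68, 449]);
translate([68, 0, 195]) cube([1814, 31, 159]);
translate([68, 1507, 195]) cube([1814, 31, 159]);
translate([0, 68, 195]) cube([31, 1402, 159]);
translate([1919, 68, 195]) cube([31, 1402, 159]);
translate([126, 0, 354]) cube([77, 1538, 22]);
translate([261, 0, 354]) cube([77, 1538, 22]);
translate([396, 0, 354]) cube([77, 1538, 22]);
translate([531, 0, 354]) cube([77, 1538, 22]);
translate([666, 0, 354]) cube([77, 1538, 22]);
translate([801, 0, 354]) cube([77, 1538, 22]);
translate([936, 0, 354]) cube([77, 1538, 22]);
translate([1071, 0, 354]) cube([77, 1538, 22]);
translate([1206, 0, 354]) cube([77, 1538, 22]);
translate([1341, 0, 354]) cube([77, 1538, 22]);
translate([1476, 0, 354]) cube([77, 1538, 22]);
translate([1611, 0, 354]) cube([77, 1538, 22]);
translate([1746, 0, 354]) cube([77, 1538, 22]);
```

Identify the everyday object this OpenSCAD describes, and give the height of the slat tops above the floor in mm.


A bed frame. The slat-top height is 376 mm.

Four posts, four rails, and a row of slats — a bed frame. Slats sit on the rails at z = 195 + 159 = 354; with slat thickness 22, the top is 376 mm.
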